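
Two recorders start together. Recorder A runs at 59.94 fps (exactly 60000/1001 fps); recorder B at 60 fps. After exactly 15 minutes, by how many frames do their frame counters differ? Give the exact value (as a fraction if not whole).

54000/1001 frames

15 min = 900 s.
A emits 60000/1001 × 900 = 54000000/1001 frames; B emits 60 × 900 = 54000.
Difference = 54000/1001 frames (≈ 53.9461); B is ahead of A.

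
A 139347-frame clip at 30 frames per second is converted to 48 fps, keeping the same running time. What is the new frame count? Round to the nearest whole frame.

Frames at target rate = 139347 × (48) / (30) = 1114776/5 ≈ 222955.200.
Nearest whole frame: 222955.

222955 frames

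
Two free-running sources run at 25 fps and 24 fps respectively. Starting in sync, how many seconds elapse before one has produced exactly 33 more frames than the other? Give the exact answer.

33 seconds

The gap grows by |24 − 25| = 1 frame per second.
Time for a 33-frame gap: 33 ÷ (1) = 33 s.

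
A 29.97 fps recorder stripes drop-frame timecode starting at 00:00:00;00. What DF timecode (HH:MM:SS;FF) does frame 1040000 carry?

09:38:21;12

Each 10-minute DF block holds 10 × 60 × 30 − 9 × 2 = 17982 frames. 1040000 ÷ 17982 → 57 full blocks, remainder 15026.
Within the partial block the first minute is 1800 frames and each further minute 1798, so 8 further minute boundaries passed. Total skipped labels = 18 × 57 + 2 × 8 = 1042.
Non-drop label index = 1040000 + 1042 = 1041042; at 30 labels/s that is 09:38:21:12, i.e. DF 09:38:21;12.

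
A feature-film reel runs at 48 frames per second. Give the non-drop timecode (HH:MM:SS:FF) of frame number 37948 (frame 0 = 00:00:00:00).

37948 ÷ 48 = 790 full seconds, remainder 28 frames.
790 s = 0 h 13 min 10 s.
Timecode: 00:13:10:28.

00:13:10:28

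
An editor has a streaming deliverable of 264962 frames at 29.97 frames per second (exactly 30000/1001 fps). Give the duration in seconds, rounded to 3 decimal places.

Running time = 264962 × 1001/30000 = 132613481/15000 s ≈ 8840.899 s.

8840.899 seconds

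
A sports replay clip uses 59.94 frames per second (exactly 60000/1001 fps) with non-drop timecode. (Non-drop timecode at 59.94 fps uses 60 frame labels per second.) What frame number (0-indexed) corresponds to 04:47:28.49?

1034929

Total seconds to the label: (4 × 3600 + 47 × 60 + 28) = 17248.
Frame index = 17248 × 60 + 49 = 1034929.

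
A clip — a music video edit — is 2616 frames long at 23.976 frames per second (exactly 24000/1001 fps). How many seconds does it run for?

Running time = 2616 / (24000/1001) = 109.109 s.

109.109 seconds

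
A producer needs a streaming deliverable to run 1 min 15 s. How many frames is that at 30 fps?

2250 frames

1 min 15 s = 75 s.
Frames = 75 × 30 = 2250.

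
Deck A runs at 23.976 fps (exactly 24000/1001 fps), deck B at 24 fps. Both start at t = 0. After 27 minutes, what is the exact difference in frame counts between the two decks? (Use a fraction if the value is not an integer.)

38880/1001 frames

27 min = 1620 s.
A emits 24000/1001 × 1620 = 38880000/1001 frames; B emits 24 × 1620 = 38880.
Difference = 38880/1001 frames (≈ 38.8412); B is ahead of A.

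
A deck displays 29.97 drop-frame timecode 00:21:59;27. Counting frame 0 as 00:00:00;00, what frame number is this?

39559

Complete 10-minute blocks: 2, each 17982 frames → 35964.
Remaining 1 whole minute in the current block: 1800 + 0 × 1798 = 1800 frames.
Within the current minute: 59 × 30 + 27 − 2 = 1795 (labels ;00/;01 skipped at this minute). Total = 35964 + 1800 + 1795 = 39559.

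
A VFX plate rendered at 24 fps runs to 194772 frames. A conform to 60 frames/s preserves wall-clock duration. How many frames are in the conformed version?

486930 frames

Target frames = source frames × (target rate / source rate) = 194772 × (60)/(24) = 194772 × 5/2 = 486930.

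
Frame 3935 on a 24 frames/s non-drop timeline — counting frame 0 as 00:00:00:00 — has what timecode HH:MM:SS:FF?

00:02:43:23

3935 ÷ 24 = 163 full seconds, remainder 23 frames.
163 s = 0 h 2 min 43 s.
Timecode: 00:02:43:23.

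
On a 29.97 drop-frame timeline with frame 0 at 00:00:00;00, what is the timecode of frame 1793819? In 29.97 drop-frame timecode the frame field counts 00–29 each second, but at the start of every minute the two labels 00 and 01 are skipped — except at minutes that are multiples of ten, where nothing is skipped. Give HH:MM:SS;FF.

Ten DF minutes hold 17982 frames, so frame 1793819 lies in block 99 (frames 1780218–1798199) with 13601 frames into that block.
The block's first minute is 1800 frames and the rest 1798 each; 13601 frames reaches minute 7, so 99 × 18 + 7 × 2 = 1796 labels have been skipped so far.
Adding those back, label number 1793819 + 1796 = 1795615 at 30 labels/s is 59853 s + 25 f = 16 h 37 min 33 s frame 25, i.e. 16:37:33;25.

16:37:33;25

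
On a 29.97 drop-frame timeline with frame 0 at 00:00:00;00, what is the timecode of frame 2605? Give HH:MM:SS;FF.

Each 10-minute DF block holds 10 × 60 × 30 − 9 × 2 = 17982 frames. 2605 ÷ 17982 → 0 full blocks, remainder 2605.
Within the partial block the first minute is 1800 frames and each further minute 1798, so 1 further minute boundary passed. Total skipped labels = 18 × 0 + 2 × 1 = 2.
Non-drop label index = 2605 + 2 = 2607; at 30 labels/s that is 00:01:26:27, i.e. DF 00:01:26;27.

00:01:26;27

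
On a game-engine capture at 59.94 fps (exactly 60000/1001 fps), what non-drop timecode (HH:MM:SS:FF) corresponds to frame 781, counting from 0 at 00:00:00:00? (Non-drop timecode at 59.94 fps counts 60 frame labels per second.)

00:00:13:01

781 ÷ 60 = 13 full seconds, remainder 1 frame.
13 s = 0 h 0 min 13 s.
Timecode: 00:00:13:01.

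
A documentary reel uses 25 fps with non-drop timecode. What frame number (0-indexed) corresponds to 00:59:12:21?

frame 88821

Total seconds to the label: (0 × 3600 + 59 × 60 + 12) = 3552.
Frame index = 3552 × 25 + 21 = 88821.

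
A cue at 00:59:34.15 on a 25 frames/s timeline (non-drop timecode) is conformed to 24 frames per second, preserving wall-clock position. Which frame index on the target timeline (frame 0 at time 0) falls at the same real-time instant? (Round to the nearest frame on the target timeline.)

frame 85790

Source frame index: (0×3600 + 59×60 + 34) × 25 + 15 = 89365.
Real time: 89365 / (25) = 17873/5 s.
Target frame: (17873/5) × (24) = 428952/5 ≈ 85790.400 → 85790.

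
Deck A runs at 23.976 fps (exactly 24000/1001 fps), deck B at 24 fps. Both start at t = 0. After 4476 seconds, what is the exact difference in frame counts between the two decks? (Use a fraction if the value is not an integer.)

A emits 24000/1001 × 4476 = 107424000/1001 frames; B emits 24 × 4476 = 107424.
Difference = 107424/1001 frames (≈ 107.3167); B is ahead of A.

107424/1001 frames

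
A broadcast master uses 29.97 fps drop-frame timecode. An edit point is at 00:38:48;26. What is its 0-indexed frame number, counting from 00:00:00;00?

69796

As if non-drop at 30 labels/s: (0 × 3600 + 38 × 60 + 48) × 30 + 26 = 69866.
Minute boundaries passed: 38; those not divisible by 10: 38 − 3 = 35; dropped labels = 2 × 35 = 70.
Actual frame index = 69866 − 70 = 69796.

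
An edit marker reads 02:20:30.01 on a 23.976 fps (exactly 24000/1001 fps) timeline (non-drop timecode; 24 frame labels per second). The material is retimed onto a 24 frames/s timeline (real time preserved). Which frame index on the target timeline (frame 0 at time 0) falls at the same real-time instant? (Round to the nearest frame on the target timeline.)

frame 202523

Source frame index: (2×3600 + 20×60 + 30) × 24 + 1 = 202321.
Real time: 202321 / (24000/1001) = 202523321/24000 s.
Target frame: (202523321/24000) × (24) = 202523321/1000 ≈ 202523.321 → 202523.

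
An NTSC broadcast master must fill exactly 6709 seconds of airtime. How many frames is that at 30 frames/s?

Frames = 6709 × 30 = 201270.

201270 frames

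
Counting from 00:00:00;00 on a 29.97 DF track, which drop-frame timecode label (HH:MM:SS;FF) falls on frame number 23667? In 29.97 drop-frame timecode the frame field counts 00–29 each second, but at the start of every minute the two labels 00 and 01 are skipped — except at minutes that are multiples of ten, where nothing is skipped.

00:13:09;21

Each 10-minute DF block holds 10 × 60 × 30 − 9 × 2 = 17982 frames. 23667 ÷ 17982 → 1 full block, remainder 5685.
Within the partial block the first minute is 1800 frames and each further minute 1798, so 3 further minute boundaries passed. Total skipped labels = 18 × 1 + 2 × 3 = 24.
Non-drop label index = 23667 + 24 = 23691; at 30 labels/s that is 00:13:09:21, i.e. DF 00:13:09;21.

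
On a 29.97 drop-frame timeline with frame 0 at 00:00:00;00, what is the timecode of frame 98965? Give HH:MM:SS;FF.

00:55:02;05

Each 10-minute DF block holds 10 × 60 × 30 − 9 × 2 = 17982 frames. 98965 ÷ 17982 → 5 full blocks, remainder 9055.
Within the partial block the first minute is 1800 frames and each further minute 1798, so 5 further minute boundaries passed. Total skipped labels = 18 × 5 + 2 × 5 = 100.
Non-drop label index = 98965 + 100 = 99065; at 30 labels/s that is 00:55:02:05, i.e. DF 00:55:02;05.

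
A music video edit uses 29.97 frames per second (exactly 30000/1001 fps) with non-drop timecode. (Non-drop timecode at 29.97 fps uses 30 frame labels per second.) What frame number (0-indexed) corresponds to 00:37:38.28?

Total seconds to the label: (0 × 3600 + 37 × 60 + 38) = 2258.
Frame index = 2258 × 30 + 28 = 67768.

67768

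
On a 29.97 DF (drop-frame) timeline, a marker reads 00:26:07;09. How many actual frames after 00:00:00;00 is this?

As if non-drop at 30 labels/s: (0 × 3600 + 26 × 60 + 7) × 30 + 9 = 47019.
Minute boundaries passed: 26; those not divisible by 10: 26 − 2 = 24; dropped labels = 2 × 24 = 48.
Actual frame index = 47019 − 48 = 46971.

46971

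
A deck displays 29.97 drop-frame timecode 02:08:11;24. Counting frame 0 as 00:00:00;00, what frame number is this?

230522

Complete 10-minute blocks: 12, each 17982 frames → 215784.
Remaining 8 whole minutes in the current block: 1800 + 7 × 1798 = 14386 frames.
Within the current minute: 11 × 30 + 24 − 2 = 352 (labels ;00/;01 skipped at this minute). Total = 215784 + 14386 + 352 = 230522.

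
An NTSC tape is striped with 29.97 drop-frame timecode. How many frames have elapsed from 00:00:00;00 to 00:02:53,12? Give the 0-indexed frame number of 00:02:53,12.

5198

As if non-drop at 30 labels/s: (0 × 3600 + 2 × 60 + 53) × 30 + 12 = 5202.
Minute boundaries passed: 2; those not divisible by 10: 2 − 0 = 2; dropped labels = 2 × 2 = 4.
Actual frame index = 5202 − 4 = 5198.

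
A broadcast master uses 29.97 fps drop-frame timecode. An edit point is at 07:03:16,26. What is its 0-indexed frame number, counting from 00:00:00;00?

Complete 10-minute blocks: 42, each 17982 frames → 755244.
Remaining 3 whole minutes in the current block: 1800 + 2 × 1798 = 5396 frames.
Within the current minute: 16 × 30 + 26 − 2 = 504 (labels ;00/;01 skipped at this minute). Total = 755244 + 5396 + 504 = 761144.

761144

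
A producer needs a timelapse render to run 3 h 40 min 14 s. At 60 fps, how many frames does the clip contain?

792840 frames

3 h 40 min 14 s = 13214 s.
Frames = 13214 × 60 = 792840.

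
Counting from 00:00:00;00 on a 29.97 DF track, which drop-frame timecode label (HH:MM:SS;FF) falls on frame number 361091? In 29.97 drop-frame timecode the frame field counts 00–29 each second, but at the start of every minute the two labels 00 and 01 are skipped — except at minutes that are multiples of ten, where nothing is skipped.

Ten DF minutes hold 17982 frames, so frame 361091 lies in block 20 (frames 359640–377621) with 1451 frames into that block.
The block's first minute is 1800 frames and the rest 1798 each; 1451 frames reaches minute 0, so 20 × 18 + 0 × 2 = 360 labels have been skipped so far.
Adding those back, label number 361091 + 360 = 361451 at 30 labels/s is 12048 s + 11 f = 3 h 20 min 48 s frame 11, i.e. 03:20:48;11.

03:20:48;11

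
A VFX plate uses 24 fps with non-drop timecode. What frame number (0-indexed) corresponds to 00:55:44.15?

Total seconds to the label: (0 × 3600 + 55 × 60 + 44) = 3344.
Frame index = 3344 × 24 + 15 = 80271.

frame 80271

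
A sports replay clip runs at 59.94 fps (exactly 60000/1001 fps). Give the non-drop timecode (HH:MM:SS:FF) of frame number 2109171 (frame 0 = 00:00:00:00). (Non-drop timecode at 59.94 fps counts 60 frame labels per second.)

2109171 ÷ 60 = 35152 full seconds, remainder 51 frames.
35152 s = 9 h 45 min 52 s.
Timecode: 09:45:52:51.

09:45:52:51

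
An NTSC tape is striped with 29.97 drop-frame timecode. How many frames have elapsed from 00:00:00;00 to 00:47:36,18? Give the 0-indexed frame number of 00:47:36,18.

As if non-drop at 30 labels/s: (0 × 3600 + 47 × 60 + 36) × 30 + 18 = 85698.
Minute boundaries passed: 47; those not divisible by 10: 47 − 4 = 43; dropped labels = 2 × 43 = 86.
Actual frame index = 85698 − 86 = 85612.

85612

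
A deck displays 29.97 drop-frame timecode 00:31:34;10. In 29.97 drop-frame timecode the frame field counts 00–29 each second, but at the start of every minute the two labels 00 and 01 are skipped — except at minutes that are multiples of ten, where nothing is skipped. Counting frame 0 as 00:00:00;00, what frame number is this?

56774

As if non-drop at 30 labels/s: (0 × 3600 + 31 × 60 + 34) × 30 + 10 = 56830.
Minute boundaries passed: 31; those not divisible by 10: 31 − 3 = 28; dropped labels = 2 × 28 = 56.
Actual frame index = 56830 − 56 = 56774.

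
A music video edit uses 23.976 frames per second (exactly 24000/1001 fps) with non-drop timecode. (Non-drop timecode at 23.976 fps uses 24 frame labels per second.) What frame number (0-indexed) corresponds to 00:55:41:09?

Total seconds to the label: (0 × 3600 + 55 × 60 + 41) = 3341.
Frame index = 3341 × 24 + 9 = 80193.

80193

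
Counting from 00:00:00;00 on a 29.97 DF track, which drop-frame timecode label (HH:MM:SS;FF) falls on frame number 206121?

01:54:37;17

Each 10-minute DF block holds 10 × 60 × 30 − 9 × 2 = 17982 frames. 206121 ÷ 17982 → 11 full blocks, remainder 8319.
Within the partial block the first minute is 1800 frames and each further minute 1798, so 4 further minute boundaries passed. Total skipped labels = 18 × 11 + 2 × 4 = 206.
Non-drop label index = 206121 + 206 = 206327; at 30 labels/s that is 01:54:37:17, i.e. DF 01:54:37;17.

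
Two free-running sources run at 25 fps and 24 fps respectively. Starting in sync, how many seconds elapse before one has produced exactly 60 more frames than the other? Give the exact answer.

The gap grows by |24 − 25| = 1 frame per second.
Time for a 60-frame gap: 60 ÷ (1) = 60 s.

60 seconds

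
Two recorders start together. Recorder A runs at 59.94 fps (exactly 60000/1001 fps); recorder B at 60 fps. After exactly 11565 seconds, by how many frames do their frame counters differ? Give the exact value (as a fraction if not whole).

A emits 60000/1001 × 11565 = 693900000/1001 frames; B emits 60 × 11565 = 693900.
Difference = 693900/1001 frames (≈ 693.2068); B is ahead of A.

693900/1001 frames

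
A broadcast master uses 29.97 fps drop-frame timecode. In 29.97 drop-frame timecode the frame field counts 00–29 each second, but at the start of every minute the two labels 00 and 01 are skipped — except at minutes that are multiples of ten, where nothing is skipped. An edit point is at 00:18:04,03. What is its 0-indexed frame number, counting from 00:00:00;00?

32489

Complete 10-minute blocks: 1, each 17982 frames → 17982.
Remaining 8 whole minutes in the current block: 1800 + 7 × 1798 = 14386 frames.
Within the current minute: 4 × 30 + 3 − 2 = 121 (labels ;00/;01 skipped at this minute). Total = 17982 + 14386 + 121 = 32489.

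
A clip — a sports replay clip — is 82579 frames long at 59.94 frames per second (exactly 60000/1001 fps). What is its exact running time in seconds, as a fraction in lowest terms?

Running time = 82579 ÷ (60000/1001) = 82579 × 1001/60000 = 82661579/60000 s.

82661579/60000 seconds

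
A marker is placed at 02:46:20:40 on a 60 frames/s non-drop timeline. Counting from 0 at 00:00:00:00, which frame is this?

frame 598840

Total seconds to the label: (2 × 3600 + 46 × 60 + 20) = 9980.
Frame index = 9980 × 60 + 40 = 598840.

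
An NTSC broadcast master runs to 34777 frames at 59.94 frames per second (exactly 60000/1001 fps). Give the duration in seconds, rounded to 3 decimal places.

580.196 seconds

Running time = 34777 × 1001/60000 = 34811777/60000 s ≈ 580.196 s.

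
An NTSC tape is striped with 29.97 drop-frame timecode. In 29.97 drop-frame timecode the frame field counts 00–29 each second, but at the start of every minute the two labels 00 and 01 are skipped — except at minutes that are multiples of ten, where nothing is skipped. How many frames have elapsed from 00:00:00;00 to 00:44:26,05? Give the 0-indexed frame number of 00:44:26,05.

Complete 10-minute blocks: 4, each 17982 frames → 71928.
Remaining 4 whole minutes in the current block: 1800 + 3 × 1798 = 7194 frames.
Within the current minute: 26 × 30 + 5 − 2 = 783 (labels ;00/;01 skipped at this minute). Total = 71928 + 7194 + 783 = 79905.

79905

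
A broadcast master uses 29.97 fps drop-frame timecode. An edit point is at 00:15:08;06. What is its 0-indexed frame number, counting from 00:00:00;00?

27218

Complete 10-minute blocks: 1, each 17982 frames → 17982.
Remaining 5 whole minutes in the current block: 1800 + 4 × 1798 = 8992 frames.
Within the current minute: 8 × 30 + 6 − 2 = 244 (labels ;00/;01 skipped at this minute). Total = 17982 + 8992 + 244 = 27218.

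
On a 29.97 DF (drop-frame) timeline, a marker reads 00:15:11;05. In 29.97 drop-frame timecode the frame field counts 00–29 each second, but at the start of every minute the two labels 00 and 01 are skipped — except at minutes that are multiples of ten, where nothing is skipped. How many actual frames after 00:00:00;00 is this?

As if non-drop at 30 labels/s: (0 × 3600 + 15 × 60 + 11) × 30 + 5 = 27335.
Minute boundaries passed: 15; those not divisible by 10: 15 − 1 = 14; dropped labels = 2 × 14 = 28.
Actual frame index = 27335 − 28 = 27307.

27307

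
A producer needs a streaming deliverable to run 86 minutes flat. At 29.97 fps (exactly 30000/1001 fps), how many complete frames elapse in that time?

86 min = 5160 s.
Frames = 5160 × 30000/1001 = 154800000/1001 ≈ 154645.3546.
Complete frames: 154645.

154645 frames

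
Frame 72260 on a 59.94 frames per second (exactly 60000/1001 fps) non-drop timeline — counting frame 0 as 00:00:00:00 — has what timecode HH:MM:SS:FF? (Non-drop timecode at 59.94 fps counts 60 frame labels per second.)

00:20:04:20

72260 ÷ 60 = 1204 full seconds, remainder 20 frames.
1204 s = 0 h 20 min 4 s.
Timecode: 00:20:04:20.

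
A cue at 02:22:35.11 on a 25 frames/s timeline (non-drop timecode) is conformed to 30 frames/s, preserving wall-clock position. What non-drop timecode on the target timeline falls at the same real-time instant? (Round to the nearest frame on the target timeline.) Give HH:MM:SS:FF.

02:22:35:13

Source frame index: (2×3600 + 22×60 + 35) × 25 + 11 = 213886.
Real time: 213886 / (25) = 213886/25 s.
Target frame: (213886/25) × (30) = 1283316/5 ≈ 256663.200 → 256663.
At 30 labels/s: frame 256663 → 02:22:35:13.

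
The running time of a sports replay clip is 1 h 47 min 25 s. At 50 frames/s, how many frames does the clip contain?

1 h 47 min 25 s = 6445 s.
Frames = 6445 × 50 = 322250.

322250 frames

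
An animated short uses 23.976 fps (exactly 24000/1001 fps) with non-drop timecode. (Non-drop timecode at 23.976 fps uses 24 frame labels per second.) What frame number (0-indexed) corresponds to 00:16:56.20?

Total seconds to the label: (0 × 3600 + 16 × 60 + 56) = 1016.
Frame index = 1016 × 24 + 20 = 24404.

frame 24404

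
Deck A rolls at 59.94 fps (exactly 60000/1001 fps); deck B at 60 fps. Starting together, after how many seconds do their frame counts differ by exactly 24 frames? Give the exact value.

400.4 seconds

The gap grows by |60 − 60000/1001| = 60/1001 frames per second.
Time for a 24-frame gap: 24 ÷ (60/1001) = 400.4 s.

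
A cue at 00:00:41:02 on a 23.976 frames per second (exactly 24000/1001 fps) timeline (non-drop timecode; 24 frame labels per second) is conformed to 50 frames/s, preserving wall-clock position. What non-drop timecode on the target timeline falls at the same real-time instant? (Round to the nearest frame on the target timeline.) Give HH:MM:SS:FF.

00:00:41:06

Source frame index: (0×3600 + 0×60 + 41) × 24 + 2 = 986.
Real time: 986 / (24000/1001) = 493493/12000 s.
Target frame: (493493/12000) × (50) = 493493/240 ≈ 2056.221 → 2056.
At 50 labels/s: frame 2056 → 00:00:41:06.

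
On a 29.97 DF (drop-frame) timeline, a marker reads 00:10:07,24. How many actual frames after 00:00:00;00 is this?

Complete 10-minute blocks: 1, each 17982 frames → 17982.
Remaining 0 whole minutes in the current block: 0 frames.
Within the current minute: 7 × 30 + 24 = 234. Total = 17982 + 0 + 234 = 18216.

18216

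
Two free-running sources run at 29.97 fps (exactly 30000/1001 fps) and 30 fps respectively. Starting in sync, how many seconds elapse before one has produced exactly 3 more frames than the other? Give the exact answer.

The gap grows by |30 − 30000/1001| = 30/1001 frames per second.
Time for a 3-frame gap: 3 ÷ (30/1001) = 100.1 s.

100.1 seconds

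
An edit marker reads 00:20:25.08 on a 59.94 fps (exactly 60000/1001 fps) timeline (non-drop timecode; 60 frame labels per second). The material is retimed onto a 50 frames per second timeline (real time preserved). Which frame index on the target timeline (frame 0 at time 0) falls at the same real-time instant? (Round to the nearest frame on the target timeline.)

Source frame index: (0×3600 + 20×60 + 25) × 60 + 8 = 73508.
Real time: 73508 / (60000/1001) = 18395377/15000 s.
Target frame: (18395377/15000) × (50) = 18395377/300 ≈ 61317.923 → 61318.

frame 61318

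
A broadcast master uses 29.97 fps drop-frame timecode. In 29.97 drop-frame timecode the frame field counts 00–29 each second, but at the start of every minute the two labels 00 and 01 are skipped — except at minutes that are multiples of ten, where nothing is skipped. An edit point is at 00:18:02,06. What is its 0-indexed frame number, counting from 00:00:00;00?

32432

As if non-drop at 30 labels/s: (0 × 3600 + 18 × 60 + 2) × 30 + 6 = 32466.
Minute boundaries passed: 18; those not divisible by 10: 18 − 1 = 17; dropped labels = 2 × 17 = 34.
Actual frame index = 32466 − 34 = 32432.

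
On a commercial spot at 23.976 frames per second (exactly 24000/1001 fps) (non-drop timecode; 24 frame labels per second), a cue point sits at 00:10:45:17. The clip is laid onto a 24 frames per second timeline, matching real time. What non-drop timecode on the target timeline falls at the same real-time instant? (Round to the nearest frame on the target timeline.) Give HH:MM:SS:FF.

00:10:46:08

Source frame index: (0×3600 + 10×60 + 45) × 24 + 17 = 15497.
Real time: 15497 / (24000/1001) = 15512497/24000 s.
Target frame: (15512497/24000) × (24) = 15512497/1000 ≈ 15512.497 → 15512.
At 24 labels/s: frame 15512 → 00:10:46:08.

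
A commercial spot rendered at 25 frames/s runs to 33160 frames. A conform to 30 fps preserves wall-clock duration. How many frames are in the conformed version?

Target frames = source frames × (target rate / source rate) = 33160 × (30)/(25) = 33160 × 6/5 = 39792.

39792 frames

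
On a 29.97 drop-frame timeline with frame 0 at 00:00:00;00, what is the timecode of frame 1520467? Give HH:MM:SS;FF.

14:05:32;29

Ten DF minutes hold 17982 frames, so frame 1520467 lies in block 84 (frames 1510488–1528469) with 9979 frames into that block.
The block's first minute is 1800 frames and the rest 1798 each; 9979 frames reaches minute 5, so 84 × 18 + 5 × 2 = 1522 labels have been skipped so far.
Adding those back, label number 1520467 + 1522 = 1521989 at 30 labels/s is 50732 s + 29 f = 14 h 5 min 32 s frame 29, i.e. 14:05:32;29.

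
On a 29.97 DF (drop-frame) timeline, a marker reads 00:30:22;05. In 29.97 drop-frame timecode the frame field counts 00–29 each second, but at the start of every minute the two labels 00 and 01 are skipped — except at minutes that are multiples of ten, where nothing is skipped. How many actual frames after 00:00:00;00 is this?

As if non-drop at 30 labels/s: (0 × 3600 + 30 × 60 + 22) × 30 + 5 = 54665.
Minute boundaries passed: 30; those not divisible by 10: 30 − 3 = 27; dropped labels = 2 × 27 = 54.
Actual frame index = 54665 − 54 = 54611.

54611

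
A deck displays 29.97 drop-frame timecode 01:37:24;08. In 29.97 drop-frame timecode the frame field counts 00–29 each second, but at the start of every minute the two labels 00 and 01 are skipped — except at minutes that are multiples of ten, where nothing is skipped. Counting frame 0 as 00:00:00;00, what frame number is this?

Complete 10-minute blocks: 9, each 17982 frames → 161838.
Remaining 7 whole minutes in the current block: 1800 + 6 × 1798 = 12588 frames.
Within the current minute: 24 × 30 + 8 − 2 = 726 (labels ;00/;01 skipped at this minute). Total = 161838 + 12588 + 726 = 175152.

175152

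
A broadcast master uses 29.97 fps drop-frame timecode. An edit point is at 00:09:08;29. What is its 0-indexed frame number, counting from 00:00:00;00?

16451

As if non-drop at 30 labels/s: (0 × 3600 + 9 × 60 + 8) × 30 + 29 = 16469.
Minute boundaries passed: 9; those not divisible by 10: 9 − 0 = 9; dropped labels = 2 × 9 = 18.
Actual frame index = 16469 − 18 = 16451.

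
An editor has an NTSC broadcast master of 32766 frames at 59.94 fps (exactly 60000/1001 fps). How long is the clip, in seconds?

Running time = 32766 / (60000/1001) = 546.6461 s.

546.6461 seconds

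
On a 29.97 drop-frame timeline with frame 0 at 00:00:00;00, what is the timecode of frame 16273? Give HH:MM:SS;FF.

Each 10-minute DF block holds 10 × 60 × 30 − 9 × 2 = 17982 frames. 16273 ÷ 17982 → 0 full blocks, remainder 16273.
Within the partial block the first minute is 1800 frames and each further minute 1798, so 9 further minute boundaries passed. Total skipped labels = 18 × 0 + 2 × 9 = 18.
Non-drop label index = 16273 + 18 = 16291; at 30 labels/s that is 00:09:03:01, i.e. DF 00:09:03;01.

00:09:03;01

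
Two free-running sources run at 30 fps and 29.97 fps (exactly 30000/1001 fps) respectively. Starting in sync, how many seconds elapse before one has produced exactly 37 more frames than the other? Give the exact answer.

The gap grows by |30000/1001 − 30| = 30/1001 frames per second.
Time for a 37-frame gap: 37 ÷ (30/1001) = 37037/30 s.

37037/30 seconds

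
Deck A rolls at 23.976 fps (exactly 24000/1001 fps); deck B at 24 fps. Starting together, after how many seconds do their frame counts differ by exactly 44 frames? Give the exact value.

11011/6 seconds

The gap grows by |24 − 24000/1001| = 24/1001 frames per second.
Time for a 44-frame gap: 44 ÷ (24/1001) = 11011/6 s.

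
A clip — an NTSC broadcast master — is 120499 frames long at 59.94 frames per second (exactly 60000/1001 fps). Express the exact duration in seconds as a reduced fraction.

120619499/60000 seconds

Running time = 120499 ÷ (60000/1001) = 120499 × 1001/60000 = 120619499/60000 s.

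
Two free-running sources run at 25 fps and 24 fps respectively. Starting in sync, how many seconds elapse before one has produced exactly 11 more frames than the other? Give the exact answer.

The gap grows by |24 − 25| = 1 frame per second.
Time for a 11-frame gap: 11 ÷ (1) = 11 s.

11 seconds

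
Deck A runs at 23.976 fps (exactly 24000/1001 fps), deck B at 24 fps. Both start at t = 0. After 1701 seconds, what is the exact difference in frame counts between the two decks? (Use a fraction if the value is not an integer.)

A emits 24000/1001 × 1701 = 5832000/143 frames; B emits 24 × 1701 = 40824.
Difference = 5832/143 frames (≈ 40.7832); B is ahead of A.

5832/143 frames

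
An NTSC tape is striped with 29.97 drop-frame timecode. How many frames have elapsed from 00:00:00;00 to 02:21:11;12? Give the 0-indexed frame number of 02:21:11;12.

As if non-drop at 30 labels/s: (2 × 3600 + 21 × 60 + 11) × 30 + 12 = 254142.
Minute boundaries passed: 141; those not divisible by 10: 141 − 14 = 127; dropped labels = 2 × 127 = 254.
Actual frame index = 254142 − 254 = 253888.

253888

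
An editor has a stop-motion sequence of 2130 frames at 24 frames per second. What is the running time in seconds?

Running time = 2130 / (24) = 88.75 s.

88.75 seconds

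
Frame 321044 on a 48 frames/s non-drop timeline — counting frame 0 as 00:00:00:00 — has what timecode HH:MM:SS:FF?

01:51:28:20

321044 ÷ 48 = 6688 full seconds, remainder 20 frames.
6688 s = 1 h 51 min 28 s.
Timecode: 01:51:28:20.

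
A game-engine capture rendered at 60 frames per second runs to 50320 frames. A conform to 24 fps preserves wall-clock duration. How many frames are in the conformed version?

20128 frames

Target frames = source frames × (target rate / source rate) = 50320 × (24)/(60) = 50320 × 2/5 = 20128.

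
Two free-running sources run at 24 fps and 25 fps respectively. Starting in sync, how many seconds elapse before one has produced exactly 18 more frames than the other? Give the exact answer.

The gap grows by |25 − 24| = 1 frame per second.
Time for a 18-frame gap: 18 ÷ (1) = 18 s.

18 seconds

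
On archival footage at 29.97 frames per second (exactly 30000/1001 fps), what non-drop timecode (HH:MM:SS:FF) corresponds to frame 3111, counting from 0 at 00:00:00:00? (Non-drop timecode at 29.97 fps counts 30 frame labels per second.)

00:01:43:21

3111 ÷ 30 = 103 full seconds, remainder 21 frames.
103 s = 0 h 1 min 43 s.
Timecode: 00:01:43:21.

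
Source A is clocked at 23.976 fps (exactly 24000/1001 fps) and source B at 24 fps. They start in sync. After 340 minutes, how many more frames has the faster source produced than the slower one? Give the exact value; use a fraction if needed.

489600/1001 frames

340 min = 20400 s.
A emits 24000/1001 × 20400 = 489600000/1001 frames; B emits 24 × 20400 = 489600.
Difference = 489600/1001 frames (≈ 489.1109); B is ahead of A.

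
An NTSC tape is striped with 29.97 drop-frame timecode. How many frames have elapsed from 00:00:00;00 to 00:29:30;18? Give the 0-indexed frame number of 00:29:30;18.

53064

As if non-drop at 30 labels/s: (0 × 3600 + 29 × 60 + 30) × 30 + 18 = 53118.
Minute boundaries passed: 29; those not divisible by 10: 29 − 2 = 27; dropped labels = 2 × 27 = 54.
Actual frame index = 53118 − 54 = 53064.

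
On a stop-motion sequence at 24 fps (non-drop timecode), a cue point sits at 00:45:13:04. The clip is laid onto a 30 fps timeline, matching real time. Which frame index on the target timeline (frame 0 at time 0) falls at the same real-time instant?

frame 81395

Source frame index: (0×3600 + 45×60 + 13) × 24 + 4 = 65116.
Real time: 65116 / (24) = 16279/6 s.
Target frame: (16279/6) × (30) = 81395.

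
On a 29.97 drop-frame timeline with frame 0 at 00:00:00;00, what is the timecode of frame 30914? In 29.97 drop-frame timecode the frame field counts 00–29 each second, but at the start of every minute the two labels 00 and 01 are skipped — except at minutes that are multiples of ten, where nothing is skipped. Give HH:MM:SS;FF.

00:17:11;16

Each 10-minute DF block holds 10 × 60 × 30 − 9 × 2 = 17982 frames. 30914 ÷ 17982 → 1 full block, remainder 12932.
Within the partial block the first minute is 1800 frames and each further minute 1798, so 7 further minute boundaries passed. Total skipped labels = 18 × 1 + 2 × 7 = 32.
Non-drop label index = 30914 + 32 = 30946; at 30 labels/s that is 00:17:11:16, i.e. DF 00:17:11;16.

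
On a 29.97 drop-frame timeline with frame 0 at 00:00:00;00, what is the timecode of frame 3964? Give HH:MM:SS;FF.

Ten DF minutes hold 17982 frames, so frame 3964 lies in block 0 (frames 0–17981) with 3964 frames into that block.
The block's first minute is 1800 frames and the rest 1798 each; 3964 frames reaches minute 2, so 0 × 18 + 2 × 2 = 4 labels have been skipped so far.
Adding those back, label number 3964 + 4 = 3968 at 30 labels/s is 132 s + 8 f = 0 h 2 min 12 s frame 8, i.e. 00:02:12;08.

00:02:12;08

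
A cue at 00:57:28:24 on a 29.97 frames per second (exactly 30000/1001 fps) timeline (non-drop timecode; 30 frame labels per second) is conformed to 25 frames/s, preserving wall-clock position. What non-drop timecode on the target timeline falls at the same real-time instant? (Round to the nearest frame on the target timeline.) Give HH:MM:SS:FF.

00:57:32:06

Source frame index: (0×3600 + 57×60 + 28) × 30 + 24 = 103464.
Real time: 103464 / (30000/1001) = 4315311/1250 s.
Target frame: (4315311/1250) × (25) = 4315311/50 ≈ 86306.220 → 86306.
At 25 labels/s: frame 86306 → 00:57:32:06.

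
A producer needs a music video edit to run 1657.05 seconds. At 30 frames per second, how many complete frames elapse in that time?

Frames = 1657.05 × 30 = 99423/2 ≈ 49711.5000.
Complete frames: 49711.

49711 frames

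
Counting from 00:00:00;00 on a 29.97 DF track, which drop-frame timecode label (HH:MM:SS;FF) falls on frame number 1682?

00:00:56;02

Ten DF minutes hold 17982 frames, so frame 1682 lies in block 0 (frames 0–17981) with 1682 frames into that block.
The block's first minute is 1800 frames and the rest 1798 each; 1682 frames reaches minute 0, so 0 × 18 + 0 × 2 = 0 labels have been skipped so far.
Adding those back, label number 1682 + 0 = 1682 at 30 labels/s is 56 s + 2 f = 0 h 0 min 56 s frame 2, i.e. 00:00:56;02.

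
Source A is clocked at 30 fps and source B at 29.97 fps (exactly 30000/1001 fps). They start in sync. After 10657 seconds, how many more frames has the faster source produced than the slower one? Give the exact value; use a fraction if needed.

319710/1001 frames

A emits 30 × 10657 = 319710 frames; B emits 30000/1001 × 10657 = 319710000/1001.
Difference = 319710/1001 frames (≈ 319.3906); B is behind A.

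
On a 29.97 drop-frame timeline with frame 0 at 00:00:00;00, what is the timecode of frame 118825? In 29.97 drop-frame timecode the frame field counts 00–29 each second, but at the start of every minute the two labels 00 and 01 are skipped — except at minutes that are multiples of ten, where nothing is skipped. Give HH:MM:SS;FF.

01:06:04;25

Ten DF minutes hold 17982 frames, so frame 118825 lies in block 6 (frames 107892–125873) with 10933 frames into that block.
The block's first minute is 1800 frames and the rest 1798 each; 10933 frames reaches minute 6, so 6 × 18 + 6 × 2 = 120 labels have been skipped so far.
Adding those back, label number 118825 + 120 = 118945 at 30 labels/s is 3964 s + 25 f = 1 h 6 min 4 s frame 25, i.e. 01:06:04;25.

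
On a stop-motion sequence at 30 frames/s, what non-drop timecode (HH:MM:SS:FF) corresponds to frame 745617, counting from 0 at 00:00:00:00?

745617 ÷ 30 = 24853 full seconds, remainder 27 frames.
24853 s = 6 h 54 min 13 s.
Timecode: 06:54:13:27.

06:54:13:27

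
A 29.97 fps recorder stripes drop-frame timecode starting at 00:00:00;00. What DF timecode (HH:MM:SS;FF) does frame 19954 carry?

00:11:05;24

Each 10-minute DF block holds 10 × 60 × 30 − 9 × 2 = 17982 frames. 19954 ÷ 17982 → 1 full block, remainder 1972.
Within the partial block the first minute is 1800 frames and each further minute 1798, so 1 further minute boundary passed. Total skipped labels = 18 × 1 + 2 × 1 = 20.
Non-drop label index = 19954 + 20 = 19974; at 30 labels/s that is 00:11:05:24, i.e. DF 00:11:05;24.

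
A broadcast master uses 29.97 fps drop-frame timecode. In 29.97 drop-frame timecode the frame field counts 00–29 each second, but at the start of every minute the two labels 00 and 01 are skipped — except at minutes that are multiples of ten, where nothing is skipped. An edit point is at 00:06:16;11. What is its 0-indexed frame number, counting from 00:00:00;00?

11279

As if non-drop at 30 labels/s: (0 × 3600 + 6 × 60 + 16) × 30 + 11 = 11291.
Minute boundaries passed: 6; those not divisible by 10: 6 − 0 = 6; dropped labels = 2 × 6 = 12.
Actual frame index = 11291 − 12 = 11279.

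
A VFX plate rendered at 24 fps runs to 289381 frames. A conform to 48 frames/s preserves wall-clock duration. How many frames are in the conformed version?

Target frames = source frames × (target rate / source rate) = 289381 × (48)/(24) = 289381 × 2 = 578762.

578762 frames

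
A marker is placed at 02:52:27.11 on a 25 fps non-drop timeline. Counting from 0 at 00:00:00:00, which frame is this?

Total seconds to the label: (2 × 3600 + 52 × 60 + 27) = 10347.
Frame index = 10347 × 25 + 11 = 258686.

frame 258686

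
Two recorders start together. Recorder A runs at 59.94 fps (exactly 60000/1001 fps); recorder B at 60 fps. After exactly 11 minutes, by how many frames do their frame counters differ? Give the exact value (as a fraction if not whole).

3600/91 frames

11 min = 660 s.
A emits 60000/1001 × 660 = 3600000/91 frames; B emits 60 × 660 = 39600.
Difference = 3600/91 frames (≈ 39.5604); B is ahead of A.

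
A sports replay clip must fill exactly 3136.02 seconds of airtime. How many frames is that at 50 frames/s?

Frames = 3136.02 × 50 = 156801.

156801 frames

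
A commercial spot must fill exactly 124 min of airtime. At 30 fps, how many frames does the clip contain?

124 min = 7440 s.
Frames = 7440 × 30 = 223200.

223200 frames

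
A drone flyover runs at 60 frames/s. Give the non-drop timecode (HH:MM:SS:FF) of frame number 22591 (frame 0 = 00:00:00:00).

00:06:16:31

22591 ÷ 60 = 376 full seconds, remainder 31 frames.
376 s = 0 h 6 min 16 s.
Timecode: 00:06:16:31.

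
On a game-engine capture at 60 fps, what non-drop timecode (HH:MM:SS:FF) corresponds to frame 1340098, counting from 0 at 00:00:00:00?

06:12:14:58

1340098 ÷ 60 = 22334 full seconds, remainder 58 frames.
22334 s = 6 h 12 min 14 s.
Timecode: 06:12:14:58.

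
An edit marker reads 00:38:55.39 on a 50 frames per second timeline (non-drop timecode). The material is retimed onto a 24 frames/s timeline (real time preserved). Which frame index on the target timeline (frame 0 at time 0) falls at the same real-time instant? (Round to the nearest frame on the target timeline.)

frame 56059

Source frame index: (0×3600 + 38×60 + 55) × 50 + 39 = 116789.
Real time: 116789 / (50) = 116789/50 s.
Target frame: (116789/50) × (24) = 1401468/25 ≈ 56058.720 → 56059.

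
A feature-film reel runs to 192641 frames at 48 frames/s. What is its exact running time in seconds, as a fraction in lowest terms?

192641/48 seconds

Running time = 192641 ÷ (48) = 192641 × 1/48 = 192641/48 s.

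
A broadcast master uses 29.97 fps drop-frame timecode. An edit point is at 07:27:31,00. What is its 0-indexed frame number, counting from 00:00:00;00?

804724

As if non-drop at 30 labels/s: (7 × 3600 + 27 × 60 + 31) × 30 + 0 = 805530.
Minute boundaries passed: 447; those not divisible by 10: 447 − 44 = 403; dropped labels = 2 × 403 = 806.
Actual frame index = 805530 − 806 = 804724.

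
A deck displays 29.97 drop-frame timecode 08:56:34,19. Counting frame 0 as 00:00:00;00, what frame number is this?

Complete 10-minute blocks: 53, each 17982 frames → 953046.
Remaining 6 whole minutes in the current block: 1800 + 5 × 1798 = 10790 frames.
Within the current minute: 34 × 30 + 19 − 2 = 1037 (labels ;00/;01 skipped at this minute). Total = 953046 + 10790 + 1037 = 964873.

964873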